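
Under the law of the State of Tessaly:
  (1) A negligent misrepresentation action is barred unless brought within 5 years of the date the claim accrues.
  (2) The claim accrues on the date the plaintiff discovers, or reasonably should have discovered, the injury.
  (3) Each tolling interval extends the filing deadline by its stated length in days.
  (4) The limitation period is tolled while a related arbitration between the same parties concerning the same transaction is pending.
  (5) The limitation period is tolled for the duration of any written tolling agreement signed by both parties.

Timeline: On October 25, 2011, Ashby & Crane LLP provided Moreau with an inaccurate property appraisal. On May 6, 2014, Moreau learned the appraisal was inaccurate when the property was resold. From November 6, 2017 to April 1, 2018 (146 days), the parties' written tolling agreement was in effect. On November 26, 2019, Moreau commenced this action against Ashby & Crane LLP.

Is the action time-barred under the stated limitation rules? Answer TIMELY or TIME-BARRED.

The claim did not accrue until Moreau discovered the injury on May 6, 2014; the October 25, 2011 act date does not start the clock under the stated rule.
The untolled deadline — 5 years after May 6, 2014 — is May 6, 2019.
Because the written tolling agreement ran from November 6, 2017 to April 1, 2018, the deadline is extended by 146 days to September 29, 2019.
The November 26, 2019 filing falls after the September 29, 2019 deadline; the claim is time-barred.

TIME-BARRED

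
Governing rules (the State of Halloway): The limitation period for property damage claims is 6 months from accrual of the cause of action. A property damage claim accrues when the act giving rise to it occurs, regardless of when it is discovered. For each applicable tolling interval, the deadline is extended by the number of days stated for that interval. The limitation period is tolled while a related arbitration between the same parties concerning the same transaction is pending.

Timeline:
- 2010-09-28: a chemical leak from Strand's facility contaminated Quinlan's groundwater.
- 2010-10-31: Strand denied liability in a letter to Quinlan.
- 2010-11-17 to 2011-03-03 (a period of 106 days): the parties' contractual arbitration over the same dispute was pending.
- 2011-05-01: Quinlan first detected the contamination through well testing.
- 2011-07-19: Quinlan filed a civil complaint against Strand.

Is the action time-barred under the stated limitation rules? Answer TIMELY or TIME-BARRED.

Because the rule ties accrual to occurrence, the claim accrued on 2010-09-28, not on the 2011-05-01 discovery date.
6 months from 2010-09-28 is 2011-03-28.
The period was tolled for 106 days by the pending related arbitration (2010-11-17 to 2011-03-03), pushing the deadline to 2011-07-12.
Nothing else in the chronology tolls or restarts the period.
Quinlan filed on 2011-07-19, after the 2011-07-12 deadline, so the action is time-barred.

TIME-BARRED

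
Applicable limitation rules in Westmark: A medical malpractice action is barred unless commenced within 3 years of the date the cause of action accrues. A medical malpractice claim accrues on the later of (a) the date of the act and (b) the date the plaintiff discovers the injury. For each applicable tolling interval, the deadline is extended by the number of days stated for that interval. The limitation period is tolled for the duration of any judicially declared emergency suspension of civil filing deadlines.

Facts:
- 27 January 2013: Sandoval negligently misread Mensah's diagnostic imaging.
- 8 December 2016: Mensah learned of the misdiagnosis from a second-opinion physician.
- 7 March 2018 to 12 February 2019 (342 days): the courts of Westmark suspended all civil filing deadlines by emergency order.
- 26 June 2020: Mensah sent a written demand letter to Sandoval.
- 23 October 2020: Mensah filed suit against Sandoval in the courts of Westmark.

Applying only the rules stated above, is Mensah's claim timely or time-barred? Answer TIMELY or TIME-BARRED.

Because discovery on 8 December 2016 post-dates the 27 January 2013 act, accrual under the later-of rule falls on 8 December 2016.
The untolled deadline — 3 years after 8 December 2016 — is 8 December 2019.
The emergency suspension of filing deadlines from 7 March 2018 to 12 February 2019 tolled the period for 342 days, extending the deadline to 14 November 2020.
The other events in the timeline have no effect on the limitation period under the stated rules.
Mensah filed on 23 October 2020, before the 14 November 2020 deadline, so the action is timely.

TIMELY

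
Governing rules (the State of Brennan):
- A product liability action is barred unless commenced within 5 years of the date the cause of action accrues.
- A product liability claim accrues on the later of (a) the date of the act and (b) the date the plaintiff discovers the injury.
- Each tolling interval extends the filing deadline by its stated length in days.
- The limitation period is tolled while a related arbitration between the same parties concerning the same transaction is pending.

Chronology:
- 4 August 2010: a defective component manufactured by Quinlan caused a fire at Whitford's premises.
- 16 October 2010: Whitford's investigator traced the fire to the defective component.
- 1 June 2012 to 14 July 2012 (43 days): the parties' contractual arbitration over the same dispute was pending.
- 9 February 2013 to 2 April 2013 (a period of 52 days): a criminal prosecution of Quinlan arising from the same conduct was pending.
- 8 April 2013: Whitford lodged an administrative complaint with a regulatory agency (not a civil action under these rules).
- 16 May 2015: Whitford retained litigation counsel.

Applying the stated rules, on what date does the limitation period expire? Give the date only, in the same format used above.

The claim accrued on 16 October 2010 — the later of the 4 August 2010 act and the 16 October 2010 discovery.
The untolled deadline — 5 years after 16 October 2010 — is 16 October 2015.
Because the pending related arbitration ran from 1 June 2012 to 14 July 2012, the deadline is extended by 43 days to 28 November 2015.
Although a criminal prosecution ran from 9 February 2013 to 2 April 2013, the stated rules do not make that a tolling event, so it is disregarded.
None of the other events listed affects the running of the period under the stated rules.

28 November 2015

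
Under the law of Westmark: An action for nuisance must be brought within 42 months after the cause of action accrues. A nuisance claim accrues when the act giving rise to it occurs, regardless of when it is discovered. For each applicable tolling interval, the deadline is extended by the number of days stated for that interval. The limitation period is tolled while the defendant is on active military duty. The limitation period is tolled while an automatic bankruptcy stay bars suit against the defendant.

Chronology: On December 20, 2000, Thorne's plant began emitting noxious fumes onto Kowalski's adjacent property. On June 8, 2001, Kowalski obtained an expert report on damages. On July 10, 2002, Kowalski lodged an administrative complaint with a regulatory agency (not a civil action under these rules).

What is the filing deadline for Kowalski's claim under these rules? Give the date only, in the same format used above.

The claim accrued on December 20, 2000, when the wrongful act occurred.
The untolled deadline — 42 months after December 20, 2000 — is June 20, 2004.
Nothing else in the chronology tolls or restarts the period.

June 20, 2004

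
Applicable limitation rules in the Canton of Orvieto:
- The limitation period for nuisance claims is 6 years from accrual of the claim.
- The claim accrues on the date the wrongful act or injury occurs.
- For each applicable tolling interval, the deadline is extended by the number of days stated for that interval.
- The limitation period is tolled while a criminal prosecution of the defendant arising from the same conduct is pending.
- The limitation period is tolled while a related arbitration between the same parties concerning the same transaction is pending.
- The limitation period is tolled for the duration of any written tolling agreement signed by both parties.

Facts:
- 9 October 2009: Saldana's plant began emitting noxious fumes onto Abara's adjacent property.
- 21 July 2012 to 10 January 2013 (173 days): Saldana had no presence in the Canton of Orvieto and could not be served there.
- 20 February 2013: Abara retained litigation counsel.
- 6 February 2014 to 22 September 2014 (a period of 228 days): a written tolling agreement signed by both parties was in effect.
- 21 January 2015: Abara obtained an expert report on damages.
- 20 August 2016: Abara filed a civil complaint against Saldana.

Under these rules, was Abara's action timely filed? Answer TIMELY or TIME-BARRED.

TIME-BARRED

The limitation period began to run on 9 October 2009.
Adding the 6 years base period to 9 October 2009 gives a deadline of 9 October 2015, before any tolling.
The period was tolled for 228 days by the written tolling agreement (6 February 2014 to 22 September 2014), pushing the deadline to 24 May 2016.
The defendant's absence from the jurisdiction from 21 July 2012 to 10 January 2013 does not toll the period, because no stated rule makes the defendant's absence a tolling event.
Nothing else in the chronology tolls or restarts the period.
Abara filed on 20 August 2016, after the 24 May 2016 deadline, so the action is time-barred.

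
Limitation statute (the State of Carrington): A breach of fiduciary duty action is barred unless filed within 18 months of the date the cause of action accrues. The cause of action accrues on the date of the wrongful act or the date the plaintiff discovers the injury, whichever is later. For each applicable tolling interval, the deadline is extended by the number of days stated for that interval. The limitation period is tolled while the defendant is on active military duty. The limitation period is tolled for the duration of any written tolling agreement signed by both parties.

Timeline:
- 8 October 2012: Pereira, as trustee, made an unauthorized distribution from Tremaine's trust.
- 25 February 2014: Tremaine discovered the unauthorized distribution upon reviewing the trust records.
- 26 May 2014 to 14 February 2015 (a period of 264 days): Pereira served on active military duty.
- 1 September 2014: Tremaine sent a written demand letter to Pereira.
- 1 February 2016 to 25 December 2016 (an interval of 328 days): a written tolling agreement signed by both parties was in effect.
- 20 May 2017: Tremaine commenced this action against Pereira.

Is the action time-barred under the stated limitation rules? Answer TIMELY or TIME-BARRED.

The claim accrued on 25 February 2014 — the later of the 8 October 2012 act and the 25 February 2014 discovery.
18 months from 25 February 2014 is 25 August 2015.
The defendant's active military service from 26 May 2014 to 14 February 2015 tolled the period for 264 days, extending the deadline to 15 May 2016.
The period was tolled for 328 days by the written tolling agreement (1 February 2016 to 25 December 2016), pushing the deadline to 8 April 2017.
The other events in the timeline have no effect on the limitation period under the stated rules.
Tremaine filed on 20 May 2017, after the 8 April 2017 deadline, so the action is time-barred.

TIME-BARRED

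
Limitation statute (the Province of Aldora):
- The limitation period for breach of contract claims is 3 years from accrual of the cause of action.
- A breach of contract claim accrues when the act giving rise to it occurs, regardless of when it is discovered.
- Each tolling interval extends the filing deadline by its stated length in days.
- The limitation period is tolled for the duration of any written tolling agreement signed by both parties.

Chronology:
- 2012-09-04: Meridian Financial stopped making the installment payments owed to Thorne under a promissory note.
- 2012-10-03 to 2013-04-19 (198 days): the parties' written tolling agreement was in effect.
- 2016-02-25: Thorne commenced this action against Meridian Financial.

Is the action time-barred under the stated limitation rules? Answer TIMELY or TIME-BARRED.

The claim accrued on 2012-09-04, when the wrongful act occurred.
3 years from 2012-09-04 is 2015-09-04.
Because the written tolling agreement ran from 2012-10-03 to 2013-04-19, the deadline is extended by 198 days to 2016-03-20.
The 2016-02-25 filing precedes the 2016-03-20 deadline; the claim is timely.

TIMELY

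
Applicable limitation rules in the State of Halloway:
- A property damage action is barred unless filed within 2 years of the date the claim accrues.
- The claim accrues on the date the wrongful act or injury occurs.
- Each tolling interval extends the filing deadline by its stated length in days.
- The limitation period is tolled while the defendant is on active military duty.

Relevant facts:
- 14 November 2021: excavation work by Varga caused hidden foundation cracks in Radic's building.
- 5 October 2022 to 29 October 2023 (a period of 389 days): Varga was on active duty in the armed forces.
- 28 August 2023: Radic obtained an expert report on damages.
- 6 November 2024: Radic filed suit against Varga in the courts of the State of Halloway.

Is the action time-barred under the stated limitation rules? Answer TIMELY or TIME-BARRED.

TIMELY

The claim accrued on 14 November 2021, the date of the act.
2 years from 14 November 2021 is 14 November 2023.
The period was tolled for 389 days by the defendant's active military service (5 October 2022 to 29 October 2023), pushing the deadline to 7 December 2024.
None of the other events listed affects the running of the period under the stated rules.
Radic filed on 6 November 2024, before the 7 December 2024 deadline, so the action is timely.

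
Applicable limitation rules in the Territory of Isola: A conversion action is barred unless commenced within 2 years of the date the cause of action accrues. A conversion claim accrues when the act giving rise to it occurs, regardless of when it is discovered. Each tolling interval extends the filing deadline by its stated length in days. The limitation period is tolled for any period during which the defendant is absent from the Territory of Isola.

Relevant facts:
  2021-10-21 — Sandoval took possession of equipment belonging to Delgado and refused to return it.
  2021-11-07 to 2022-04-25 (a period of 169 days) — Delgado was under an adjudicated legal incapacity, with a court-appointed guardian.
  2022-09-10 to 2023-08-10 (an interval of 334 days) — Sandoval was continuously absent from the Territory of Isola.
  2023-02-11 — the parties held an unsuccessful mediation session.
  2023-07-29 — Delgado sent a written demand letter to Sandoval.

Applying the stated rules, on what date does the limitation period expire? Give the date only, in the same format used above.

2024-09-19

The claim accrued on 2021-10-21, when the wrongful act occurred.
Adding the 2 years base period to 2021-10-21 gives a deadline of 2023-10-21, before any tolling.
Because the defendant's absence from the jurisdiction ran from 2022-09-10 to 2023-08-10, the deadline is extended by 334 days to 2024-09-19.
Although the plaintiff's incapacity ran from 2021-11-07 to 2022-04-25, the stated rules do not make that a tolling event, so it is disregarded.
None of the other events listed affects the running of the period under the stated rules.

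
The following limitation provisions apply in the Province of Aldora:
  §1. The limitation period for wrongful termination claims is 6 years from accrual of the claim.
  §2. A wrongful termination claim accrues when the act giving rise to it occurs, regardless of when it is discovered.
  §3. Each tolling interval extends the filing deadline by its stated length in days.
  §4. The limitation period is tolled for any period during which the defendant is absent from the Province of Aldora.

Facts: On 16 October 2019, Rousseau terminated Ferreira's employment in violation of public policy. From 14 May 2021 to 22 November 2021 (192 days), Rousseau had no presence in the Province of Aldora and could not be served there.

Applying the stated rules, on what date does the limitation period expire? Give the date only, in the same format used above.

26 April 2026

The claim accrued on 16 October 2019, when the wrongful act occurred.
Adding the 6 years base period to 16 October 2019 gives a deadline of 16 October 2025, before any tolling.
Because the defendant's absence from the jurisdiction ran from 14 May 2021 to 22 November 2021, the deadline is extended by 192 days to 26 April 2026.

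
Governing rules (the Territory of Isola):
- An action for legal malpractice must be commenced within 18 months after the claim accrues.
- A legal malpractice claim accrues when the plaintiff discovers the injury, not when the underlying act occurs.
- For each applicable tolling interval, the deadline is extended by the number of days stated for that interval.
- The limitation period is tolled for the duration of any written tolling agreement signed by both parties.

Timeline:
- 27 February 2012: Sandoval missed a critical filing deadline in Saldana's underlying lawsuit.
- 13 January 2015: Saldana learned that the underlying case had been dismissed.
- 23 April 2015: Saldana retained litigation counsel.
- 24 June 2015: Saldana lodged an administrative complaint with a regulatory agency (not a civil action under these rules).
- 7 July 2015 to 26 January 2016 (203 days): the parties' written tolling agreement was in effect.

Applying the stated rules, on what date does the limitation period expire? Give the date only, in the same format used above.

Accrual is tied to discovery, so the period began on 13 January 2015 rather than on 27 February 2012 when the act occurred.
Adding the 18 months base period to 13 January 2015 gives a deadline of 13 July 2016, before any tolling.
The written tolling agreement from 7 July 2015 to 26 January 2016 tolled the period for 203 days, extending the deadline to 1 February 2017.
The other events in the timeline have no effect on the limitation period under the stated rules.

1 February 2017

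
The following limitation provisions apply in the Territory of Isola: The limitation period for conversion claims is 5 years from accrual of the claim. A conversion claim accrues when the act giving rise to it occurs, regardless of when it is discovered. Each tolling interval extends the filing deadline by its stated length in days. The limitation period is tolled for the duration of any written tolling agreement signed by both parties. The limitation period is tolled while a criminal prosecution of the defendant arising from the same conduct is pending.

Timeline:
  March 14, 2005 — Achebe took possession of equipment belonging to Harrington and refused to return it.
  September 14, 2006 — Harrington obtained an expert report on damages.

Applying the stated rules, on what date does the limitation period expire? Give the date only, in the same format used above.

The limitation period began to run on March 14, 2005.
The untolled deadline — 5 years after March 14, 2005 — is March 14, 2010.
None of the other events listed affects the running of the period under the stated rules.

March 14, 2010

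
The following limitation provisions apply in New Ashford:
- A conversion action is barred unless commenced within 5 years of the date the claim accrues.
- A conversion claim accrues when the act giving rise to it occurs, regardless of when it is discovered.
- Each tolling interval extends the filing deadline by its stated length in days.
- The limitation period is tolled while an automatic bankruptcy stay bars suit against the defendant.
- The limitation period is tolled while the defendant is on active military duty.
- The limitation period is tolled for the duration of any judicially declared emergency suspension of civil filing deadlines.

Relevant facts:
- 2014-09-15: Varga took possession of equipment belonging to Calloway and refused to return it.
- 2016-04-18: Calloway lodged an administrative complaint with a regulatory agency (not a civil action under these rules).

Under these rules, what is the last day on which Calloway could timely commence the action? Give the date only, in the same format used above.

2019-09-15

The claim accrued on 2014-09-15, when the wrongful act occurred.
The untolled deadline — 5 years after 2014-09-15 — is 2019-09-15.
The other events in the timeline have no effect on the limitation period under the stated rules.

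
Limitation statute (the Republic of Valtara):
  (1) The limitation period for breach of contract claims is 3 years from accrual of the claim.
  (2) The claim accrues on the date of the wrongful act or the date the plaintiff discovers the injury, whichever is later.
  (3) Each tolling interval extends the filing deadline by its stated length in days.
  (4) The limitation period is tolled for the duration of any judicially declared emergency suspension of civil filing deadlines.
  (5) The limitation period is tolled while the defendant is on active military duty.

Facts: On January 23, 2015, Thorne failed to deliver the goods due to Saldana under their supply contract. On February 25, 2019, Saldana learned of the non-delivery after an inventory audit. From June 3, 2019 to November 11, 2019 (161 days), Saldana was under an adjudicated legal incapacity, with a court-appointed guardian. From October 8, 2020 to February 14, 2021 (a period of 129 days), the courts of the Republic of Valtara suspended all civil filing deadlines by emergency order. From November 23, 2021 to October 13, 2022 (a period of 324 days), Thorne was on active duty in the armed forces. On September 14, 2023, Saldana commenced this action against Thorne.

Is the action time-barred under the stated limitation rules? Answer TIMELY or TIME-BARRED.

TIME-BARRED

The claim accrued on February 25, 2019 — the later of the January 23, 2015 act and the February 25, 2019 discovery.
The untolled deadline — 3 years after February 25, 2019 — is February 25, 2022.
The emergency suspension of filing deadlines from October 8, 2020 to February 14, 2021 tolled the period for 129 days, extending the deadline to July 4, 2022.
The defendant's active military service from November 23, 2021 to October 13, 2022 tolled the period for 324 days, extending the deadline to May 24, 2023.
No stated provision tolls the period for the plaintiff's incapacity, so the interval from June 3, 2019 to November 11, 2019 has no effect on the deadline.
The September 14, 2023 filing falls after the May 24, 2023 deadline; the claim is time-barred.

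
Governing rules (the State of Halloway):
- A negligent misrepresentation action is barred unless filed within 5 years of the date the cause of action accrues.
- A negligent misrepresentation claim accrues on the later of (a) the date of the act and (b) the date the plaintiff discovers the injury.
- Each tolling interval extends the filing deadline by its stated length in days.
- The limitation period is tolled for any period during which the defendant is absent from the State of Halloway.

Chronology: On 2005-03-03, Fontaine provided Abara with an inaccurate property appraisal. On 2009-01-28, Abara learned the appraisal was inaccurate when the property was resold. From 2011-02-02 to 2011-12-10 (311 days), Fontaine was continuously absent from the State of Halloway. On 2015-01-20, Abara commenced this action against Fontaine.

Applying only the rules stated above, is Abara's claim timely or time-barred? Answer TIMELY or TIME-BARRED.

Because discovery on 2009-01-28 post-dates the 2005-03-03 act, accrual under the later-of rule falls on 2009-01-28.
5 years from 2009-01-28 is 2014-01-28.
Because the defendant's absence from the jurisdiction ran from 2011-02-02 to 2011-12-10, the deadline is extended by 311 days to 2014-12-05.
Abara filed on 2015-01-20, after the 2014-12-05 deadline, so the action is time-barred.

TIME-BARRED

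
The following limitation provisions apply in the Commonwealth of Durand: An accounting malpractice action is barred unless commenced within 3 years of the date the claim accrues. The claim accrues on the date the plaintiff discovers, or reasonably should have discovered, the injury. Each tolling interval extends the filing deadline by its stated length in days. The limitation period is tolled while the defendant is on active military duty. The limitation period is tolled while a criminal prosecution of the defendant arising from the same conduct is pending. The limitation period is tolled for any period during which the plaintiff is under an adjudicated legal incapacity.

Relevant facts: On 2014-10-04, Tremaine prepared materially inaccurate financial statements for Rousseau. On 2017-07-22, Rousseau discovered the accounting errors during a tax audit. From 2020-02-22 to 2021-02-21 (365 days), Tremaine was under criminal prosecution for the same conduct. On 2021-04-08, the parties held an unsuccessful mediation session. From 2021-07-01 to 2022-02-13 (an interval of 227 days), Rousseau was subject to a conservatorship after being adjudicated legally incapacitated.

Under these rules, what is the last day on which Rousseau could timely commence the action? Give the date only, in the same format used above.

2022-03-06

Under the discovery rule, the claim accrued on 2017-07-22, when Rousseau discovered the injury — not on the 2014-10-04 date of the underlying act.
The untolled deadline — 3 years after 2017-07-22 — is 2020-07-22.
The period was tolled for 365 days by the pending criminal prosecution (2020-02-22 to 2021-02-21), pushing the deadline to 2021-07-22.
The plaintiff's legal incapacity from 2021-07-01 to 2022-02-13 tolled the period for 227 days, extending the deadline to 2022-03-06.
Nothing else in the chronology tolls or restarts the period.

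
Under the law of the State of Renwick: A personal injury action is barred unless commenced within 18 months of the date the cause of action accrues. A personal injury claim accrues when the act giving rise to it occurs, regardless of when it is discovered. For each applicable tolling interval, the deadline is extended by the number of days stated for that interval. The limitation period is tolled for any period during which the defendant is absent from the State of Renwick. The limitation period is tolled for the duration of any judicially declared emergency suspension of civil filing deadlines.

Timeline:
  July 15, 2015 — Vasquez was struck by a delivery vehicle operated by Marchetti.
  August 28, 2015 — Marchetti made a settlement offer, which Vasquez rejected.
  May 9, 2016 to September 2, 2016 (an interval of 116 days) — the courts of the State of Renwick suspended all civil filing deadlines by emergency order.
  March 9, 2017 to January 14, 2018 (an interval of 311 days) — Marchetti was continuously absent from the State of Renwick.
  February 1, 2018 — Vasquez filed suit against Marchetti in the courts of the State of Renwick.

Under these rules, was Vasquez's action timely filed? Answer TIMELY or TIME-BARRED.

TIMELY

The limitation period began to run on July 15, 2015.
The untolled deadline — 18 months after July 15, 2015 — is January 15, 2017.
The period was tolled for 116 days by the emergency suspension of filing deadlines (May 9, 2016 to September 2, 2016), pushing the deadline to May 11, 2017.
Because the defendant's absence from the jurisdiction ran from March 9, 2017 to January 14, 2018, the deadline is extended by 311 days to March 18, 2018.
The other events in the timeline have no effect on the limitation period under the stated rules.
Vasquez filed on February 1, 2018, before the March 18, 2018 deadline, so the action is timely.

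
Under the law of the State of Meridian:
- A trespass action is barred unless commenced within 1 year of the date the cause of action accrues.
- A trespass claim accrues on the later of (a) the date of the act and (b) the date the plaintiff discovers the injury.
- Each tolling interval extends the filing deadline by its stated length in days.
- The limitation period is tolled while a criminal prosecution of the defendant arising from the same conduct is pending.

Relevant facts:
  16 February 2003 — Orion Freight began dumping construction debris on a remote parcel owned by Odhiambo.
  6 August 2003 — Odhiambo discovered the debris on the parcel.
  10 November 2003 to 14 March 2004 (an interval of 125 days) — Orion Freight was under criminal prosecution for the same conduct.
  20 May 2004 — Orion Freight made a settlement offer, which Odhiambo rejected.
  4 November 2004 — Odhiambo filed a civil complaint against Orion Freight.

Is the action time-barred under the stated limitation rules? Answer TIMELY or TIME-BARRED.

TIMELY

Because discovery on 6 August 2003 post-dates the 16 February 2003 act, accrual under the later-of rule falls on 6 August 2003.
Adding the 1 year base period to 6 August 2003 gives a deadline of 6 August 2004, before any tolling.
The pending criminal prosecution from 10 November 2003 to 14 March 2004 tolled the period for 125 days, extending the deadline to 9 December 2004.
Nothing else in the chronology tolls or restarts the period.
Odhiambo filed on 4 November 2004, before the 9 December 2004 deadline, so the action is timely.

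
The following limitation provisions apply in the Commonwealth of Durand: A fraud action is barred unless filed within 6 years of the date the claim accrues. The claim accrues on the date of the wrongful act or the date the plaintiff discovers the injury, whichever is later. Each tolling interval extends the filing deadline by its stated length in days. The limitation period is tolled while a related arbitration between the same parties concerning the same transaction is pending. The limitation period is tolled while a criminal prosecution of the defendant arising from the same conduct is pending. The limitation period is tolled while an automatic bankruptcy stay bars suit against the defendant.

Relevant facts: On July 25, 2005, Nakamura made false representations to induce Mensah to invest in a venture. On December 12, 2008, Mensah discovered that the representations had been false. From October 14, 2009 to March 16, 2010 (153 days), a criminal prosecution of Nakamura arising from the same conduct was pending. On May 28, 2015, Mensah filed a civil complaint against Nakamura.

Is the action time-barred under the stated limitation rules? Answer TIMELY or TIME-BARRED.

TIME-BARRED

The claim accrued on December 12, 2008 — the later of the July 25, 2005 act and the December 12, 2008 discovery.
6 years from December 12, 2008 is December 12, 2014.
The pending criminal prosecution from October 14, 2009 to March 16, 2010 tolled the period for 153 days, extending the deadline to May 14, 2015.
The May 28, 2015 filing falls after the May 14, 2015 deadline; the claim is time-barred.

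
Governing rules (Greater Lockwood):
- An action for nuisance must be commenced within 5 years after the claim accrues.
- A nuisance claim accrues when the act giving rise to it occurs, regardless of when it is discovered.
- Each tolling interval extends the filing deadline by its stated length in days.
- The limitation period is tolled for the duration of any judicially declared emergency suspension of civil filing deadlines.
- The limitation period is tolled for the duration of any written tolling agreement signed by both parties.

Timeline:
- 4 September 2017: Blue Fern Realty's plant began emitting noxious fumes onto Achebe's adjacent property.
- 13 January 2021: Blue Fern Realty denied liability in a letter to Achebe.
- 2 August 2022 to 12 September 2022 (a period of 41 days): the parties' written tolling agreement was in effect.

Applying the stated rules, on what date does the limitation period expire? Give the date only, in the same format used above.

15 October 2022

The limitation period began to run on 4 September 2017.
Adding the 5 years base period to 4 September 2017 gives a deadline of 4 September 2022, before any tolling.
The period was tolled for 41 days by the written tolling agreement (2 August 2022 to 12 September 2022), pushing the deadline to 15 October 2022.
None of the other events listed affects the running of the period under the stated rules.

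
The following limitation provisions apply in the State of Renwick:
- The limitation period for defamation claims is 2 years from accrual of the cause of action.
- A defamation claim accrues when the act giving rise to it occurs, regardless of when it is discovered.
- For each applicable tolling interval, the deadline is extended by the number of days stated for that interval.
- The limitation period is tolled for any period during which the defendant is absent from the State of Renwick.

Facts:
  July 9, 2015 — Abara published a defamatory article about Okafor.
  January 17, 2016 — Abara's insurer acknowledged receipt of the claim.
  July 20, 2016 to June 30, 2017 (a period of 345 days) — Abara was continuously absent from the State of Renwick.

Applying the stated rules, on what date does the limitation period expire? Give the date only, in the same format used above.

The limitation period began to run on July 9, 2015.
The untolled deadline — 2 years after July 9, 2015 — is July 9, 2017.
The defendant's absence from the jurisdiction from July 20, 2016 to June 30, 2017 tolled the period for 345 days, extending the deadline to June 19, 2018.
The other events in the timeline have no effect on the limitation period under the stated rules.

June 19, 2018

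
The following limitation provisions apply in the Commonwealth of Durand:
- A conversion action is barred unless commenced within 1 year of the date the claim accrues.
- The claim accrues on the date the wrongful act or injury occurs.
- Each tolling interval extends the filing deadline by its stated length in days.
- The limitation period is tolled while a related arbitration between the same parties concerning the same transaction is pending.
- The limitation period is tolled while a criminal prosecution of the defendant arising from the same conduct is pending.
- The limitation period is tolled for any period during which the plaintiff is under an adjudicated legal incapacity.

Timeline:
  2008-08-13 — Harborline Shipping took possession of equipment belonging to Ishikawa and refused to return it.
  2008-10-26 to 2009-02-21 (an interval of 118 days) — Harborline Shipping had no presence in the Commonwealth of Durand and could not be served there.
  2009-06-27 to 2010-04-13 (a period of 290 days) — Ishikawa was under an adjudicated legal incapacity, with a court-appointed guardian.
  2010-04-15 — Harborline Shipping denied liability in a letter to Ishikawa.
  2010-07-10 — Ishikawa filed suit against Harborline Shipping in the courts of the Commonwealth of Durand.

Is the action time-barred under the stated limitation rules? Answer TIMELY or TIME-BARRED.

The claim accrued on 2008-08-13, when the wrongful act occurred.
1 year from 2008-08-13 is 2009-08-13.
Because the plaintiff's legal incapacity ran from 2009-06-27 to 2010-04-13, the deadline is extended by 290 days to 2010-05-30.
No stated provision tolls the period for the defendant's absence, so the interval from 2008-10-26 to 2009-02-21 has no effect on the deadline.
Nothing else in the chronology tolls or restarts the period.
Filing on 2010-07-10 missed the 2010-05-30 deadline — the action is time-barred.

TIME-BARRED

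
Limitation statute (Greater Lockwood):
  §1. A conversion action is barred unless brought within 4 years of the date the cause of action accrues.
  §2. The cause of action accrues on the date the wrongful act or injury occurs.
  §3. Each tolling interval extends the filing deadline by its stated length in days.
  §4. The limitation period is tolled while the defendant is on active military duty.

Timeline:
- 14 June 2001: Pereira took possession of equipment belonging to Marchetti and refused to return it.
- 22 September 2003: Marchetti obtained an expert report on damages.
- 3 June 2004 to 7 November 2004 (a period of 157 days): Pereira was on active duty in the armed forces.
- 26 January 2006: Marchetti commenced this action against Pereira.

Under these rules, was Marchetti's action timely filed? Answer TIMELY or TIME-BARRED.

TIME-BARRED

The limitation period began to run on 14 June 2001.
4 years from 14 June 2001 is 14 June 2005.
The period was tolled for 157 days by the defendant's active military service (3 June 2004 to 7 November 2004), pushing the deadline to 18 November 2005.
Nothing else in the chronology tolls or restarts the period.
The 26 January 2006 filing falls after the 18 November 2005 deadline; the claim is time-barred.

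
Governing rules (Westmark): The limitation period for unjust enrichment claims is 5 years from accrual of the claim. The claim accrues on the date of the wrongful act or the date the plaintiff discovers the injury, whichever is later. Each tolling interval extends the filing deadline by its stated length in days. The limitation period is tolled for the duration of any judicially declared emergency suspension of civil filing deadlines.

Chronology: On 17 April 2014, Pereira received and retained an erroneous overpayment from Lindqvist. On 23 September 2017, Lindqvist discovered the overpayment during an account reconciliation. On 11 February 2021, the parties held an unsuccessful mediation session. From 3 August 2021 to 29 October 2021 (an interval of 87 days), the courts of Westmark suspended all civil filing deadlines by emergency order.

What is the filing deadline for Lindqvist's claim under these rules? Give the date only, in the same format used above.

19 December 2022

Taking the later of the act (17 April 2014) and discovery (23 September 2017), the claim accrued on 23 September 2017.
Adding the 5 years base period to 23 September 2017 gives a deadline of 23 September 2022, before any tolling.
Because the emergency suspension of filing deadlines ran from 3 August 2021 to 29 October 2021, the deadline is extended by 87 days to 19 December 2022.
None of the other events listed affects the running of the period under the stated rules.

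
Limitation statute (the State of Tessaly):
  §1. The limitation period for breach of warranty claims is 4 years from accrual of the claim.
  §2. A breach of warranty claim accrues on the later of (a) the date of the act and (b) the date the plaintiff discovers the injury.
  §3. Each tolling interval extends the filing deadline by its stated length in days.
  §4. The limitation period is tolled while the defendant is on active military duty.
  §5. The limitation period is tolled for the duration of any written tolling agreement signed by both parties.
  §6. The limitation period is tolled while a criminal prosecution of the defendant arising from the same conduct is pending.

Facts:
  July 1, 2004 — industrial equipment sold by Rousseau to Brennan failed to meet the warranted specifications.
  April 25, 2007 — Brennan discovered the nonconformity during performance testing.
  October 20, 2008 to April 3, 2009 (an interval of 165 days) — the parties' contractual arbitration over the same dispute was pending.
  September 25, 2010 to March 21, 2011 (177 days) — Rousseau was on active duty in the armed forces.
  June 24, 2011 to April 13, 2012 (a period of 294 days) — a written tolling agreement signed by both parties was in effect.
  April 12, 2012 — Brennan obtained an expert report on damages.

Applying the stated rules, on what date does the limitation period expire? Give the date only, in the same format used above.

August 8, 2012

The claim accrued on April 25, 2007 — the later of the July 1, 2004 act and the April 25, 2007 discovery.
4 years from April 25, 2007 is April 25, 2011.
The period was tolled for 177 days by the defendant's active military service (September 25, 2010 to March 21, 2011), pushing the deadline to October 19, 2011.
The period was tolled for 294 days by the written tolling agreement (June 24, 2011 to April 13, 2012), pushing the deadline to August 8, 2012.
Although a pending arbitration ran from October 20, 2008 to April 3, 2009, the stated rules do not make that a tolling event, so it is disregarded.
The other events in the timeline have no effect on the limitation period under the stated rules.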